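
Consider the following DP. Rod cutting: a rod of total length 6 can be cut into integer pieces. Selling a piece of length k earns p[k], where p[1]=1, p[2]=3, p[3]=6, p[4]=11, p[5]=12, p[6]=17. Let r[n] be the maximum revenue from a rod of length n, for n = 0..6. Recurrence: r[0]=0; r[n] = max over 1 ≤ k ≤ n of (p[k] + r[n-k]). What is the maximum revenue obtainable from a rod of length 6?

   n    0    1    2    3    4    5    6
r[n]    0    1    3    6   11   12   17

17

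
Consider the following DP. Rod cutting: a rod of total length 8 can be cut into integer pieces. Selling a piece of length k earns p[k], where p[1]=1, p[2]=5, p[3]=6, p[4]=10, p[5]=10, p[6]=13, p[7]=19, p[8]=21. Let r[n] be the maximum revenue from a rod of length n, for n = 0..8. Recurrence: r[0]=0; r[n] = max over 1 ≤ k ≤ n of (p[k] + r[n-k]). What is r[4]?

   n    0    1    2    3    4    5    6    7    8
r[n]    0    1    5    6   10   11   15   19   21

10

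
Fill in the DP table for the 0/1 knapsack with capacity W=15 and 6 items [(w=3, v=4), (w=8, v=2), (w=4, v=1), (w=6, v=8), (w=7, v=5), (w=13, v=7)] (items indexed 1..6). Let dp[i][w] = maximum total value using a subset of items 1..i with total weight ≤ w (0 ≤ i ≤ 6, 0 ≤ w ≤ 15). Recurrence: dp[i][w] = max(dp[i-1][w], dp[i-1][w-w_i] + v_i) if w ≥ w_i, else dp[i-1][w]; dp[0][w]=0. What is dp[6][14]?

13

i\w   0   1   2   3   4   5   6   7   8   9  10  11  12  13  14  15
  0   0   0   0   0   0   0   0   0   0   0   0   0   0   0   0   0
  1   0   0   0   4   4   4   4   4   4   4   4   4   4   4   4   4
  2   0   0   0   4   4   4   4   4   4   4   4   6   6   6   6   6
  3   0   0   0   4   4   4   4   5   5   5   5   6   6   6   6   7
  4   0   0   0   4   4   4   8   8   8  12  12  12  12  13  13  13
  5   0   0   0   4   4   4   8   8   8  12  12  12  12  13  13  13
  6   0   0   0   4   4   4   8   8   8  12  12  12  12  13  13  13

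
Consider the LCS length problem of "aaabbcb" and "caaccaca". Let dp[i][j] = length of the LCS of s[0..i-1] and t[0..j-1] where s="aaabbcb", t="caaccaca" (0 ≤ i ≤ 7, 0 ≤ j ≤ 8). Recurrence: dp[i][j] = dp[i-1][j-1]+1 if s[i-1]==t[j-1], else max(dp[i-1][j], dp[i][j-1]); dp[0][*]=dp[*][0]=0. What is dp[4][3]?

2

   ''  c  a  a  c  c  a  c  a
''  0  0  0  0  0  0  0  0  0
 a  0  0  1  1  1  1  1  1  1
 a  0  0  1  2  2  2  2  2  2
 a  0  0  1  2  2  2  3  3  3
 b  0  0  1  2  2  2  3  3  3
 b  0  0  1  2  2  2  3  3  3
 c  0  1  1  2  3  3  3  4  4
 b  0  1  1  2  3  3  3  4  4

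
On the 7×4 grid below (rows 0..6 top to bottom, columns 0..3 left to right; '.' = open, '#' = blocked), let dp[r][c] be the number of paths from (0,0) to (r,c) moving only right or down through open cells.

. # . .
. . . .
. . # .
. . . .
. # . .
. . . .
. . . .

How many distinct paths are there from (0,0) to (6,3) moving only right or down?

r\c   0   1   2   3
  0   1   0   0   0
  1   1   1   1   1
  2   1   2   0   1
  3   1   3   3   4
  4   1   0   3   7
  5   1   1   4  11
  6   1   2   6  17

17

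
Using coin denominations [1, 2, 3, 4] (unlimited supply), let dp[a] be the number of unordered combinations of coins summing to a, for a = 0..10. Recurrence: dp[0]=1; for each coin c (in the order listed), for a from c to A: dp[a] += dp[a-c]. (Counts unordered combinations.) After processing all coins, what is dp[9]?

18

after  coin     0     1     2     3     4     5     6     7     8     9    10
          1     1     1     1     1     1     1     1     1     1     1     1
          2     1     1     2     2     3     3     4     4     5     5     6
          3     1     1     2     3     4     5     7     8    10    12    14
          4     1     1     2     3     5     6     9    11    15    18    23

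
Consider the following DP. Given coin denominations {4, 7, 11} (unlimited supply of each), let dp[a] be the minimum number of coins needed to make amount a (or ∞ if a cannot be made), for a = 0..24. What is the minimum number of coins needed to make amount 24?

 a  0  1  2  3  4  5  6  7  8  9 10 11 12 13 14 15 16 17 18 19 20 21 22 23 24
dp  0  -  -  -  1  -  -  1  2  -  -  1  3  -  2  2  4  -  2  3  5  3  2  4  6
(- denotes ∞ / unreachable)

6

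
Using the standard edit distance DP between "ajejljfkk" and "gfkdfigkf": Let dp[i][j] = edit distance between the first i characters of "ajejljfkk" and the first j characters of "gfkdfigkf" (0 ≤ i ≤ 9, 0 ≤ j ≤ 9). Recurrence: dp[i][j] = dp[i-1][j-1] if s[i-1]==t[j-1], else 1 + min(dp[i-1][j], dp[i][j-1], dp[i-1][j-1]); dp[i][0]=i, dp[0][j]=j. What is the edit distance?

8

   ''  g  f  k  d  f  i  g  k  f
''  0  1  2  3  4  5  6  7  8  9
 a  1  1  2  3  4  5  6  7  8  9
 j  2  2  2  3  4  5  6  7  8  9
 e  3  3  3  3  4  5  6  7  8  9
 j  4  4  4  4  4  5  6  7  8  9
 l  5  5  5  5  5  5  6  7  8  9
 j  6  6  6  6  6  6  6  7  8  9
 f  7  7  6  7  7  6  7  7  8  8
 k  8  8  7  6  7  7  7  8  7  8
 k  9  9  8  7  7  8  8  8  8  8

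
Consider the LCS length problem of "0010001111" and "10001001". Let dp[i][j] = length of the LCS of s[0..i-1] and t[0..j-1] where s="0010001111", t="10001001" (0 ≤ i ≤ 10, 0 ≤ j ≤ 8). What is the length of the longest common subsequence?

   ''  1  0  0  0  1  0  0  1
''  0  0  0  0  0  0  0  0  0
 0  0  0  1  1  1  1  1  1  1
 0  0  0  1  2  2  2  2  2  2
 1  0  1  1  2  2  3  3  3  3
 0  0  1  2  2  3  3  4  4  4
 0  0  1  2  3  3  3  4  5  5
 0  0  1  2  3  4  4  4  5  5
 1  0  1  2  3  4  5  5  5  6
 1  0  1  2  3  4  5  5  5  6
 1  0  1  2  3  4  5  5  5  6
 1  0  1  2  3  4  5  5  5  6

6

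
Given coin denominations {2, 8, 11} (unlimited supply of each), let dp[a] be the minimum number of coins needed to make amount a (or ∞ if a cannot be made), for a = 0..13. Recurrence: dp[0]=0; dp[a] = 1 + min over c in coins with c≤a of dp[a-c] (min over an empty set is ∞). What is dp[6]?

3

 a  0  1  2  3  4  5  6  7  8  9 10 11 12 13
dp  0  -  1  -  2  -  3  -  1  -  2  1  3  2
(- denotes ∞ / unreachable)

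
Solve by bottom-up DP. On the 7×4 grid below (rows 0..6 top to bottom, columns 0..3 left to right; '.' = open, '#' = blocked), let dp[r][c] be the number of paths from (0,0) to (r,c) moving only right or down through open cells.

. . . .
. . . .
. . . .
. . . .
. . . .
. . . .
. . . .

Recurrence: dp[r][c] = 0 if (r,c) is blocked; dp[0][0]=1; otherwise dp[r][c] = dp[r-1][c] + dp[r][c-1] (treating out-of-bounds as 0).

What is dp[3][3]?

r\c   0   1   2   3
  0   1   1   1   1
  1   1   2   3   4
  2   1   3   6  10
  3   1   4  10  20
  4   1   5  15  35
  5   1   6  21  56
  6   1   7  28  84

20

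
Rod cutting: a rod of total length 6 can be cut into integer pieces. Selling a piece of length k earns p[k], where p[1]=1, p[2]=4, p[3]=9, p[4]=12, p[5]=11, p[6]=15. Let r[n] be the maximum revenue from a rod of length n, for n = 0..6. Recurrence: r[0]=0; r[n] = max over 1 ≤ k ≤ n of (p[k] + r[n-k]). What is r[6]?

   n    0    1    2    3    4    5    6
r[n]    0    1    4    9   12   13   18

18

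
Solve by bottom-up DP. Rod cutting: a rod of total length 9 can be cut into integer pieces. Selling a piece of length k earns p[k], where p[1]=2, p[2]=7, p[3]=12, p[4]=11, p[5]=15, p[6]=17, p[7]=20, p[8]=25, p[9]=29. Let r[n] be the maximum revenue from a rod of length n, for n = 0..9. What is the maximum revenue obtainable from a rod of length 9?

36

   n    0    1    2    3    4    5    6    7    8    9
r[n]    0    2    7   12   14   19   24   26   31   36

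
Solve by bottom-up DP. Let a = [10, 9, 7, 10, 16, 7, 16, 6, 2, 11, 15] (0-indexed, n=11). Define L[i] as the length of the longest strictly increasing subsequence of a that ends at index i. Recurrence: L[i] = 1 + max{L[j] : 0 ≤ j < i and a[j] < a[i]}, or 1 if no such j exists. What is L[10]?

4

   i    0    1    2    3    4    5    6    7    8    9   10
a[i]   10    9    7   10   16    7   16    6    2   11   15
L[i]    1    1    1    2    3    1    3    1    1    3    4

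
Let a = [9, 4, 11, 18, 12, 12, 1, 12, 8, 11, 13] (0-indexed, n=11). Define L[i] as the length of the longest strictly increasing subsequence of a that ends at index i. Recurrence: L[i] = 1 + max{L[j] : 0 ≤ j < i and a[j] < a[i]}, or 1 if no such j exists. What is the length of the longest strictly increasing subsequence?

   i    0    1    2    3    4    5    6    7    8    9   10
a[i]    9    4   11   18   12   12    1   12    8   11   13
L[i]    1    1    2    3    3    3    1    3    2    3    4

4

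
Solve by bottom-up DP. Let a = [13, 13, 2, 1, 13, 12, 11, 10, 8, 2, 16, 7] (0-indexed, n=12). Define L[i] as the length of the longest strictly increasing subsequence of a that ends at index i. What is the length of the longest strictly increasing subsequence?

   i    0    1    2    3    4    5    6    7    8    9   10   11
a[i]   13   13    2    1   13   12   11   10    8    2   16    7
L[i]    1    1    1    1    2    2    2    2    2    2    3    3

3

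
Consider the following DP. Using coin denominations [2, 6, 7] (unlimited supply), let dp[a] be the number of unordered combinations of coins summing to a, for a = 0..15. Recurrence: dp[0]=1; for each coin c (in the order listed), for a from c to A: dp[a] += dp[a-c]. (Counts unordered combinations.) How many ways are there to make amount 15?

2

after  coin     0     1     2     3     4     5     6     7     8     9    10    11    12    13    14    15
          2     1     0     1     0     1     0     1     0     1     0     1     0     1     0     1     0
          6     1     0     1     0     1     0     2     0     2     0     2     0     3     0     3     0
          7     1     0     1     0     1     0     2     1     2     1     2     1     3     2     4     2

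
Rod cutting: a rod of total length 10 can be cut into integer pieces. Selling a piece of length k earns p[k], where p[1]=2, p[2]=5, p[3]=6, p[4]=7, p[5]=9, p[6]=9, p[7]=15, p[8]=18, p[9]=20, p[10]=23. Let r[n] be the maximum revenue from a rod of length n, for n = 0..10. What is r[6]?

15

   n    0    1    2    3    4    5    6    7    8    9   10
r[n]    0    2    5    7   10   12   15   17   20   22   25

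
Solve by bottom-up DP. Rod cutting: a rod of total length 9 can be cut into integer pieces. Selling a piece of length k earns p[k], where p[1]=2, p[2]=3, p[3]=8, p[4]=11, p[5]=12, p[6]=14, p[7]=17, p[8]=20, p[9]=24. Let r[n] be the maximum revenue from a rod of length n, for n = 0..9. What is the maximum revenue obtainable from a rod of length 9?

24

   n    0    1    2    3    4    5    6    7    8    9
r[n]    0    2    4    8   11   13   16   19   22   24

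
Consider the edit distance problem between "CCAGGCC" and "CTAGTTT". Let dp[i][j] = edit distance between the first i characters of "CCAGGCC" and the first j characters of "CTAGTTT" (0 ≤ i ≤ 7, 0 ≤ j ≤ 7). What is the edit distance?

4

   ''  C  T  A  G  T  T  T
''  0  1  2  3  4  5  6  7
 C  1  0  1  2  3  4  5  6
 C  2  1  1  2  3  4  5  6
 A  3  2  2  1  2  3  4  5
 G  4  3  3  2  1  2  3  4
 G  5  4  4  3  2  2  3  4
 C  6  5  5  4  3  3  3  4
 C  7  6  6  5  4  4  4  4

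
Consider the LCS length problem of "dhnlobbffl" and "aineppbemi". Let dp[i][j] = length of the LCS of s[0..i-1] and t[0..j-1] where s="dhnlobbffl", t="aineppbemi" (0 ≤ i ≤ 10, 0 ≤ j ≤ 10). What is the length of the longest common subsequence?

2

   ''  a  i  n  e  p  p  b  e  m  i
''  0  0  0  0  0  0  0  0  0  0  0
 d  0  0  0  0  0  0  0  0  0  0  0
 h  0  0  0  0  0  0  0  0  0  0  0
 n  0  0  0  1  1  1  1  1  1  1  1
 l  0  0  0  1  1  1  1  1  1  1  1
 o  0  0  0  1  1  1  1  1  1  1  1
 b  0  0  0  1  1  1  1  2  2  2  2
 b  0  0  0  1  1  1  1  2  2  2  2
 f  0  0  0  1  1  1  1  2  2  2  2
 f  0  0  0  1  1  1  1  2  2  2  2
 l  0  0  0  1  1  1  1  2  2  2  2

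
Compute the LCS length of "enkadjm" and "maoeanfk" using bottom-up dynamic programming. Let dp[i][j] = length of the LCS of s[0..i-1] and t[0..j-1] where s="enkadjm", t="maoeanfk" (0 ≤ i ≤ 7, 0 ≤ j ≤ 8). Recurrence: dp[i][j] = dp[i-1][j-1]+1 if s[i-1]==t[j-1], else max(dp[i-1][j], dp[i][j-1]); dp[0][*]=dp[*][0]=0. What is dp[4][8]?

   ''  m  a  o  e  a  n  f  k
''  0  0  0  0  0  0  0  0  0
 e  0  0  0  0  1  1  1  1  1
 n  0  0  0  0  1  1  2  2  2
 k  0  0  0  0  1  1  2  2  3
 a  0  0  1  1  1  2  2  2  3
 d  0  0  1  1  1  2  2  2  3
 j  0  0  1  1  1  2  2  2  3
 m  0  1  1  1  1  2  2  2  3

3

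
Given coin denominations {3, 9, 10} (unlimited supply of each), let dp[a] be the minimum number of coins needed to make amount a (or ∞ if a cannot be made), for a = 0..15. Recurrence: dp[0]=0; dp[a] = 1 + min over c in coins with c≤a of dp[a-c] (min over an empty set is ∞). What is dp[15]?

3

 a  0  1  2  3  4  5  6  7  8  9 10 11 12 13 14 15
dp  0  -  -  1  -  -  2  -  -  1  1  -  2  2  -  3
(- denotes ∞ / unreachable)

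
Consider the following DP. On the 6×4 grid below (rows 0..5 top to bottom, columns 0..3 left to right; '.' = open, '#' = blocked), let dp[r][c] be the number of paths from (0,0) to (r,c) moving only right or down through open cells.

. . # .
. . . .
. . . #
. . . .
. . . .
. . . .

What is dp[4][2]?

14

r\c   0   1   2   3
  0   1   1   0   0
  1   1   2   2   2
  2   1   3   5   0
  3   1   4   9   9
  4   1   5  14  23
  5   1   6  20  43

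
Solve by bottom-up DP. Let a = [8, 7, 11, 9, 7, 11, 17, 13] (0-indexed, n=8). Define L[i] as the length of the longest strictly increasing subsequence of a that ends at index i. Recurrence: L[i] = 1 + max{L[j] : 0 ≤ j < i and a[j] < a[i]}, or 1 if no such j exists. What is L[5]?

3

   i    0    1    2    3    4    5    6    7
a[i]    8    7   11    9    7   11   17   13
L[i]    1    1    2    2    1    3    4    4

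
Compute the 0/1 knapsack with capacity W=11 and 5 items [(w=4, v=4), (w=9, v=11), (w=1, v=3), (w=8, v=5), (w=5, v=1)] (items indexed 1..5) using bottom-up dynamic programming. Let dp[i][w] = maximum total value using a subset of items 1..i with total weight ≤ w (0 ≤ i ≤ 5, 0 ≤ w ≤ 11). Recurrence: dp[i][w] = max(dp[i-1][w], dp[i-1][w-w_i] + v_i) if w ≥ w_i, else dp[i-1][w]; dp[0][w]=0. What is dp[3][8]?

7

i\w   0   1   2   3   4   5   6   7   8   9  10  11
  0   0   0   0   0   0   0   0   0   0   0   0   0
  1   0   0   0   0   4   4   4   4   4   4   4   4
  2   0   0   0   0   4   4   4   4   4  11  11  11
  3   0   3   3   3   4   7   7   7   7  11  14  14
  4   0   3   3   3   4   7   7   7   7  11  14  14
  5   0   3   3   3   4   7   7   7   7  11  14  14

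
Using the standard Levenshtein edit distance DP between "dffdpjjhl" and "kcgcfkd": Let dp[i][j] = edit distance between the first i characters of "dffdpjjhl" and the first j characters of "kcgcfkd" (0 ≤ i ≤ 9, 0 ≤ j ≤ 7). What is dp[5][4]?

5

   ''  k  c  g  c  f  k  d
''  0  1  2  3  4  5  6  7
 d  1  1  2  3  4  5  6  6
 f  2  2  2  3  4  4  5  6
 f  3  3  3  3  4  4  5  6
 d  4  4  4  4  4  5  5  5
 p  5  5  5  5  5  5  6  6
 j  6  6  6  6  6  6  6  7
 j  7  7  7  7  7  7  7  7
 h  8  8  8  8  8  8  8  8
 l  9  9  9  9  9  9  9  9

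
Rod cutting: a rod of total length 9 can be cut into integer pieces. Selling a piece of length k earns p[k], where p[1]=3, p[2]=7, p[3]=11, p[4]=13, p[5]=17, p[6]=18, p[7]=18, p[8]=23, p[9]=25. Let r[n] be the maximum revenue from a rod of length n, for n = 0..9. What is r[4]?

   n    0    1    2    3    4    5    6    7    8    9
r[n]    0    3    7   11   14   18   22   25   29   33

14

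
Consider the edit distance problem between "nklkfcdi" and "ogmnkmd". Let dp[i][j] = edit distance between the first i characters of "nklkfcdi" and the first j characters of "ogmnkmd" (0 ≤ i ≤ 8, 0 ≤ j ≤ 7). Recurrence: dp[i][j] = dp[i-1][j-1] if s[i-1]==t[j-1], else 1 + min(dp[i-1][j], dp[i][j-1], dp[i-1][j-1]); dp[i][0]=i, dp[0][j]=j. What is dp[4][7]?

   ''  o  g  m  n  k  m  d
''  0  1  2  3  4  5  6  7
 n  1  1  2  3  3  4  5  6
 k  2  2  2  3  4  3  4  5
 l  3  3  3  3  4  4  4  5
 k  4  4  4  4  4  4  5  5
 f  5  5  5  5  5  5  5  6
 c  6  6  6  6  6  6  6  6
 d  7  7  7  7  7  7  7  6
 i  8  8  8  8  8  8  8  7

5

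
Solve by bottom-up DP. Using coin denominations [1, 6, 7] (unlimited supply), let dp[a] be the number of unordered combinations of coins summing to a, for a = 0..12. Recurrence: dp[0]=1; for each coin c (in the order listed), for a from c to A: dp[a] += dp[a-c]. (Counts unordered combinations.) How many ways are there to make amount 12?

after  coin     0     1     2     3     4     5     6     7     8     9    10    11    12
          1     1     1     1     1     1     1     1     1     1     1     1     1     1
          6     1     1     1     1     1     1     2     2     2     2     2     2     3
          7     1     1     1     1     1     1     2     3     3     3     3     3     4

4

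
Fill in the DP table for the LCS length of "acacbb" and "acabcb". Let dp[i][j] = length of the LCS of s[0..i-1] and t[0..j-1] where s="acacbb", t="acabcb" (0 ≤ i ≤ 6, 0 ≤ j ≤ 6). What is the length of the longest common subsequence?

   ''  a  c  a  b  c  b
''  0  0  0  0  0  0  0
 a  0  1  1  1  1  1  1
 c  0  1  2  2  2  2  2
 a  0  1  2  3  3  3  3
 c  0  1  2  3  3  4  4
 b  0  1  2  3  4  4  5
 b  0  1  2  3  4  4  5

5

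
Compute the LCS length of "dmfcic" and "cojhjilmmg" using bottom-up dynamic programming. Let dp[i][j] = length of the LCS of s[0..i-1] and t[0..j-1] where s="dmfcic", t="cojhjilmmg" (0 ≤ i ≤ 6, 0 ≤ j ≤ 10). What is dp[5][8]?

2

   ''  c  o  j  h  j  i  l  m  m  g
''  0  0  0  0  0  0  0  0  0  0  0
 d  0  0  0  0  0  0  0  0  0  0  0
 m  0  0  0  0  0  0  0  0  1  1  1
 f  0  0  0  0  0  0  0  0  1  1  1
 c  0  1  1  1  1  1  1  1  1  1  1
 i  0  1  1  1  1  1  2  2  2  2  2
 c  0  1  1  1  1  1  2  2  2  2  2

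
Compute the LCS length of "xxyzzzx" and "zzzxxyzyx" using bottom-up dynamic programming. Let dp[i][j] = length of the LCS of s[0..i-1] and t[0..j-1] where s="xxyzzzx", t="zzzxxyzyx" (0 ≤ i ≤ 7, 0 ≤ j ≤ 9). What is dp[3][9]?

   ''  z  z  z  x  x  y  z  y  x
''  0  0  0  0  0  0  0  0  0  0
 x  0  0  0  0  1  1  1  1  1  1
 x  0  0  0  0  1  2  2  2  2  2
 y  0  0  0  0  1  2  3  3  3  3
 z  0  1  1  1  1  2  3  4  4  4
 z  0  1  2  2  2  2  3  4  4  4
 z  0  1  2  3  3  3  3  4  4  4
 x  0  1  2  3  4  4  4  4  4  5

3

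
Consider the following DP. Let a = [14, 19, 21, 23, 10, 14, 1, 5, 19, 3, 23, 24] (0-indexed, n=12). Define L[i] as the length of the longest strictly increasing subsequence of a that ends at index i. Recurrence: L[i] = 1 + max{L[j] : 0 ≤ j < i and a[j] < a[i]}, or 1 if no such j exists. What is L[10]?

4

   i    0    1    2    3    4    5    6    7    8    9   10   11
a[i]   14   19   21   23   10   14    1    5   19    3   23   24
L[i]    1    2    3    4    1    2    1    2    3    2    4    5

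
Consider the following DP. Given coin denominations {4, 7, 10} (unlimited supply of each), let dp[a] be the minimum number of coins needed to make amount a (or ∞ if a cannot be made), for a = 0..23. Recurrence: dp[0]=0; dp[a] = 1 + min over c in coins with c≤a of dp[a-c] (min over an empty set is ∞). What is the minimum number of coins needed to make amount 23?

 a  0  1  2  3  4  5  6  7  8  9 10 11 12 13 14 15 16 17 18 19 20 21 22 23
dp  0  -  -  -  1  -  -  1  2  -  1  2  3  -  2  3  4  2  3  4  2  3  4  5
(- denotes ∞ / unreachable)

5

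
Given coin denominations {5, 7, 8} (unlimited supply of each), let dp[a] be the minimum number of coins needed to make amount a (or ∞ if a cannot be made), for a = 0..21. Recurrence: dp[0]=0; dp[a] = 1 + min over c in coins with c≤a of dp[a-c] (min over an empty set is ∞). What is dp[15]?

 a  0  1  2  3  4  5  6  7  8  9 10 11 12 13 14 15 16 17 18 19 20 21
dp  0  -  -  -  -  1  -  1  1  -  2  -  2  2  2  2  2  3  3  3  3  3
(- denotes ∞ / unreachable)

2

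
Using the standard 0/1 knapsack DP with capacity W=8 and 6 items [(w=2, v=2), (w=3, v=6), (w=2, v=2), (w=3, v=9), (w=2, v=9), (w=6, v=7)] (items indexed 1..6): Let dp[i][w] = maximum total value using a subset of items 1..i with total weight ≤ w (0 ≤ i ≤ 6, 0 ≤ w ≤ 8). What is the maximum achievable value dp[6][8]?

i\w   0   1   2   3   4   5   6   7   8
  0   0   0   0   0   0   0   0   0   0
  1   0   0   2   2   2   2   2   2   2
  2   0   0   2   6   6   8   8   8   8
  3   0   0   2   6   6   8   8  10  10
  4   0   0   2   9   9  11  15  15  17
  5   0   0   9   9  11  18  18  20  24
  6   0   0   9   9  11  18  18  20  24

24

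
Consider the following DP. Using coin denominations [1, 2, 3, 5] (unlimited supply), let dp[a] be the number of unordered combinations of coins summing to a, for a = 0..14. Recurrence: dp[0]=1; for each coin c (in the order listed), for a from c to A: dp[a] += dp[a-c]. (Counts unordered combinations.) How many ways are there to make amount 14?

after  coin     0     1     2     3     4     5     6     7     8     9    10    11    12    13    14
          1     1     1     1     1     1     1     1     1     1     1     1     1     1     1     1
          2     1     1     2     2     3     3     4     4     5     5     6     6     7     7     8
          3     1     1     2     3     4     5     7     8    10    12    14    16    19    21    24
          5     1     1     2     3     4     6     8    10    13    16    20    24    29    34    40

40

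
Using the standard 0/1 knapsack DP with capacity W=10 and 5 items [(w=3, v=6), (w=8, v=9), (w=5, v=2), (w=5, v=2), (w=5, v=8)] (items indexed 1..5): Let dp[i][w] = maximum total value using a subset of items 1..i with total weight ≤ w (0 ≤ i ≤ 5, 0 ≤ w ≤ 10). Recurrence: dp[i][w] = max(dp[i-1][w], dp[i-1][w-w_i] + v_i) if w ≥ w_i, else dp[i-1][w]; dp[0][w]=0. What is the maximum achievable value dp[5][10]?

14

i\w   0   1   2   3   4   5   6   7   8   9  10
  0   0   0   0   0   0   0   0   0   0   0   0
  1   0   0   0   6   6   6   6   6   6   6   6
  2   0   0   0   6   6   6   6   6   9   9   9
  3   0   0   0   6   6   6   6   6   9   9   9
  4   0   0   0   6   6   6   6   6   9   9   9
  5   0   0   0   6   6   8   8   8  14  14  14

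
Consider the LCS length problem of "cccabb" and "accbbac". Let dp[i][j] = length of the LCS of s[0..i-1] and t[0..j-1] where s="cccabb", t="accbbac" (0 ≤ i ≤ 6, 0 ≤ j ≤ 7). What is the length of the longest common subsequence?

   ''  a  c  c  b  b  a  c
''  0  0  0  0  0  0  0  0
 c  0  0  1  1  1  1  1  1
 c  0  0  1  2  2  2  2  2
 c  0  0  1  2  2  2  2  3
 a  0  1  1  2  2  2  3  3
 b  0  1  1  2  3  3  3  3
 b  0  1  1  2  3  4  4  4

4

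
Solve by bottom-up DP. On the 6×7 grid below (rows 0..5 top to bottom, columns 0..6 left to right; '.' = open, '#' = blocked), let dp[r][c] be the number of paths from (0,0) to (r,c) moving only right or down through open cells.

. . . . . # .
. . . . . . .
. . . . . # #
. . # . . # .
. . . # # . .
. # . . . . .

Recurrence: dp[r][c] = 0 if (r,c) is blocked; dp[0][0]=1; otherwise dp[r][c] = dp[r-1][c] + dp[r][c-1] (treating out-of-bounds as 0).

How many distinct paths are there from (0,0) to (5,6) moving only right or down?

r\c   0   1   2   3   4   5   6
  0   1   1   1   1   1   0   0
  1   1   2   3   4   5   5   5
  2   1   3   6  10  15   0   0
  3   1   4   0  10  25   0   0
  4   1   5   5   0   0   0   0
  5   1   0   5   5   5   5   5

5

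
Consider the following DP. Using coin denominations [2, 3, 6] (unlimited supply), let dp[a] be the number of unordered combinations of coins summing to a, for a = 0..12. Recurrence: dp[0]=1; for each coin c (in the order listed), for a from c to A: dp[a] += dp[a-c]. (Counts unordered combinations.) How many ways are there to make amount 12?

6

after  coin     0     1     2     3     4     5     6     7     8     9    10    11    12
          2     1     0     1     0     1     0     1     0     1     0     1     0     1
          3     1     0     1     1     1     1     2     1     2     2     2     2     3
          6     1     0     1     1     1     1     3     1     3     3     3     3     6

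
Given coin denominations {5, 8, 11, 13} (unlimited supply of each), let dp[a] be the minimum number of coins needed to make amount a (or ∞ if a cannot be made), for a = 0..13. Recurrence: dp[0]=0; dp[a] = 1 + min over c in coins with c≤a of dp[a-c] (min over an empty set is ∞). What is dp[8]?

 a  0  1  2  3  4  5  6  7  8  9 10 11 12 13
dp  0  -  -  -  -  1  -  -  1  -  2  1  -  1
(- denotes ∞ / unreachable)

1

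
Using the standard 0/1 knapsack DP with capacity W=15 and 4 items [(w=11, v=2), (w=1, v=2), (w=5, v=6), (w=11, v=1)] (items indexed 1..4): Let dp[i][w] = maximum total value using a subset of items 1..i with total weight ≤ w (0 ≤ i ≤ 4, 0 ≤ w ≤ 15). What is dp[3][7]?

8

i\w   0   1   2   3   4   5   6   7   8   9  10  11  12  13  14  15
  0   0   0   0   0   0   0   0   0   0   0   0   0   0   0   0   0
  1   0   0   0   0   0   0   0   0   0   0   0   2   2   2   2   2
  2   0   2   2   2   2   2   2   2   2   2   2   2   4   4   4   4
  3   0   2   2   2   2   6   8   8   8   8   8   8   8   8   8   8
  4   0   2   2   2   2   6   8   8   8   8   8   8   8   8   8   8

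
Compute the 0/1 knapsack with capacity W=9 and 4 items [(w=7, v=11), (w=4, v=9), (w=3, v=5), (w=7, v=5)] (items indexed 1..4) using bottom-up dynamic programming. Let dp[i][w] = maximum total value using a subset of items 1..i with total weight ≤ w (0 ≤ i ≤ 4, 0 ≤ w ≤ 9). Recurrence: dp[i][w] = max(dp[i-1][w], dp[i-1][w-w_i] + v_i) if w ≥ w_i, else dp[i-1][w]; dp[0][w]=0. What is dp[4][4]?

9

i\w   0   1   2   3   4   5   6   7   8   9
  0   0   0   0   0   0   0   0   0   0   0
  1   0   0   0   0   0   0   0  11  11  11
  2   0   0   0   0   9   9   9  11  11  11
  3   0   0   0   5   9   9   9  14  14  14
  4   0   0   0   5   9   9   9  14  14  14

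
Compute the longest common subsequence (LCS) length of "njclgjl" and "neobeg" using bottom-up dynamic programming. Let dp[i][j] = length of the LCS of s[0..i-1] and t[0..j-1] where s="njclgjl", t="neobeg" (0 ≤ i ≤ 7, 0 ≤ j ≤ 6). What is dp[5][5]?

   ''  n  e  o  b  e  g
''  0  0  0  0  0  0  0
 n  0  1  1  1  1  1  1
 j  0  1  1  1  1  1  1
 c  0  1  1  1  1  1  1
 l  0  1  1  1  1  1  1
 g  0  1  1  1  1  1  2
 j  0  1  1  1  1  1  2
 l  0  1  1  1  1  1  2

1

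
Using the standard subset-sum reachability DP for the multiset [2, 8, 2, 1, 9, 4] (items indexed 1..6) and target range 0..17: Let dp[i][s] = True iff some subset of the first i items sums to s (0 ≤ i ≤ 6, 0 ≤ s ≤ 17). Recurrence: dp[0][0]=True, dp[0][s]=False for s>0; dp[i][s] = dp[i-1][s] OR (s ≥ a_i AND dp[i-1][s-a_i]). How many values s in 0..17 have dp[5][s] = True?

i\s   0   1   2   3   4   5   6   7   8   9  10  11  12  13  14  15  16  17
  0   T   F   F   F   F   F   F   F   F   F   F   F   F   F   F   F   F   F
  1   T   F   T   F   F   F   F   F   F   F   F   F   F   F   F   F   F   F
  2   T   F   T   F   F   F   F   F   T   F   T   F   F   F   F   F   F   F
  3   T   F   T   F   T   F   F   F   T   F   T   F   T   F   F   F   F   F
  4   T   T   T   T   T   T   F   F   T   T   T   T   T   T   F   F   F   F
  5   T   T   T   T   T   T   F   F   T   T   T   T   T   T   T   F   F   T
  6   T   T   T   T   T   T   T   T   T   T   T   T   T   T   T   T   T   T

14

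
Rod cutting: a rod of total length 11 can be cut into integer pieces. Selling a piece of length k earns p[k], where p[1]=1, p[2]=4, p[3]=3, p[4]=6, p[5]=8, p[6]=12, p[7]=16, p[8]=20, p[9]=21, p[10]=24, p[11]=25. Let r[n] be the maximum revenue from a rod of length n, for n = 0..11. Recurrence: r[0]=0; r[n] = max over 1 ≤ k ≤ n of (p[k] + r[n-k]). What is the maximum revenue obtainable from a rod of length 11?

25

   n    0    1    2    3    4    5    6    7    8    9   10   11
r[n]    0    1    4    5    8    9   12   16   20   21   24   25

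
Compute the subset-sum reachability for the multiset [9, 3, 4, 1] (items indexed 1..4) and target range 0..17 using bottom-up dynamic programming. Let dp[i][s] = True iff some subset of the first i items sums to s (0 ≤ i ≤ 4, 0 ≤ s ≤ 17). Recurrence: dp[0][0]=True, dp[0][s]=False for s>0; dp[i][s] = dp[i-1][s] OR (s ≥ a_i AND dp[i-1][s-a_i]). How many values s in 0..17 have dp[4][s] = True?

i\s   0   1   2   3   4   5   6   7   8   9  10  11  12  13  14  15  16  17
  0   T   F   F   F   F   F   F   F   F   F   F   F   F   F   F   F   F   F
  1   T   F   F   F   F   F   F   F   F   T   F   F   F   F   F   F   F   F
  2   T   F   F   T   F   F   F   F   F   T   F   F   T   F   F   F   F   F
  3   T   F   F   T   T   F   F   T   F   T   F   F   T   T   F   F   T   F
  4   T   T   F   T   T   T   F   T   T   T   T   F   T   T   T   F   T   T

14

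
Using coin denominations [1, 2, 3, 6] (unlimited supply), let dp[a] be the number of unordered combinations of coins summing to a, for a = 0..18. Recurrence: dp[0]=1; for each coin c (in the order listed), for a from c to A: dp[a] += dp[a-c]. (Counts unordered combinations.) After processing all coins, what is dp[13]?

30

after  coin     0     1     2     3     4     5     6     7     8     9    10    11    12    13    14    15    16    17    18
          1     1     1     1     1     1     1     1     1     1     1     1     1     1     1     1     1     1     1     1
          2     1     1     2     2     3     3     4     4     5     5     6     6     7     7     8     8     9     9    10
          3     1     1     2     3     4     5     7     8    10    12    14    16    19    21    24    27    30    33    37
          6     1     1     2     3     4     5     8     9    12    15    18    21    27    30    36    42    48    54    64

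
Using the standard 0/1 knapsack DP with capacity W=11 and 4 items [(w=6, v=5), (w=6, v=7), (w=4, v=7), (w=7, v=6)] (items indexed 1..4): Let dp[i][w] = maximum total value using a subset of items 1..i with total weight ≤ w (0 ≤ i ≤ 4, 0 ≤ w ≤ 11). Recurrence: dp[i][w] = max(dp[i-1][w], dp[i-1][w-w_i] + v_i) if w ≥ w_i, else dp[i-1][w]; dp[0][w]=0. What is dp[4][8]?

7

i\w   0   1   2   3   4   5   6   7   8   9  10  11
  0   0   0   0   0   0   0   0   0   0   0   0   0
  1   0   0   0   0   0   0   5   5   5   5   5   5
  2   0   0   0   0   0   0   7   7   7   7   7   7
  3   0   0   0   0   7   7   7   7   7   7  14  14
  4   0   0   0   0   7   7   7   7   7   7  14  14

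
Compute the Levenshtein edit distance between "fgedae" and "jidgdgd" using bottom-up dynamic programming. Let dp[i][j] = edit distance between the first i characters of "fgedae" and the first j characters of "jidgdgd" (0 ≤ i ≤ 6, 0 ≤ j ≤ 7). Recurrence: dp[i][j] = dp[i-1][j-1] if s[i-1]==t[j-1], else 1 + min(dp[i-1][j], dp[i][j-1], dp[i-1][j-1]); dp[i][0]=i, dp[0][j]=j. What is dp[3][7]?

   ''  j  i  d  g  d  g  d
''  0  1  2  3  4  5  6  7
 f  1  1  2  3  4  5  6  7
 g  2  2  2  3  3  4  5  6
 e  3  3  3  3  4  4  5  6
 d  4  4  4  3  4  4  5  5
 a  5  5  5  4  4  5  5  6
 e  6  6  6  5  5  5  6  6

6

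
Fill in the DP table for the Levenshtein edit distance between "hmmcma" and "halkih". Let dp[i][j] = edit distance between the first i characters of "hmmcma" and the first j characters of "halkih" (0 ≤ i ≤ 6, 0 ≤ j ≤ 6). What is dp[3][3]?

2

   ''  h  a  l  k  i  h
''  0  1  2  3  4  5  6
 h  1  0  1  2  3  4  5
 m  2  1  1  2  3  4  5
 m  3  2  2  2  3  4  5
 c  4  3  3  3  3  4  5
 m  5  4  4  4  4  4  5
 a  6  5  4  5  5  5  5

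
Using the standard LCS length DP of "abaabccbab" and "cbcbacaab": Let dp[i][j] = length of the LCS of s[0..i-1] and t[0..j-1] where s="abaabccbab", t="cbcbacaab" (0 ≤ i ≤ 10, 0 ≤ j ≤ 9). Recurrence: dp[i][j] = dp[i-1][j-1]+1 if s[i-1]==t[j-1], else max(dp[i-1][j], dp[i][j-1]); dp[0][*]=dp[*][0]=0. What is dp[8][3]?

2

   ''  c  b  c  b  a  c  a  a  b
''  0  0  0  0  0  0  0  0  0  0
 a  0  0  0  0  0  1  1  1  1  1
 b  0  0  1  1  1  1  1  1  1  2
 a  0  0  1  1  1  2  2  2  2  2
 a  0  0  1  1  1  2  2  3  3  3
 b  0  0  1  1  2  2  2  3  3  4
 c  0  1  1  2  2  2  3  3  3  4
 c  0  1  1  2  2  2  3  3  3  4
 b  0  1  2  2  3  3  3  3  3  4
 a  0  1  2  2  3  4  4  4  4  4
 b  0  1  2  2  3  4  4  4  4  5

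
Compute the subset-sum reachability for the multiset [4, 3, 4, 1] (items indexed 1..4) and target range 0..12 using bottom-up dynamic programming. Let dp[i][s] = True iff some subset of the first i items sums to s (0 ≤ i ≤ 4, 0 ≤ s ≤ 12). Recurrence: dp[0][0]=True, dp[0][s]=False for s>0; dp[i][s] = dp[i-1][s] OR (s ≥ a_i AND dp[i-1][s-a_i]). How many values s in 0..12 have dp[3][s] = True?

6

i\s   0   1   2   3   4   5   6   7   8   9  10  11  12
  0   T   F   F   F   F   F   F   F   F   F   F   F   F
  1   T   F   F   F   T   F   F   F   F   F   F   F   F
  2   T   F   F   T   T   F   F   T   F   F   F   F   F
  3   T   F   F   T   T   F   F   T   T   F   F   T   F
  4   T   T   F   T   T   T   F   T   T   T   F   T   T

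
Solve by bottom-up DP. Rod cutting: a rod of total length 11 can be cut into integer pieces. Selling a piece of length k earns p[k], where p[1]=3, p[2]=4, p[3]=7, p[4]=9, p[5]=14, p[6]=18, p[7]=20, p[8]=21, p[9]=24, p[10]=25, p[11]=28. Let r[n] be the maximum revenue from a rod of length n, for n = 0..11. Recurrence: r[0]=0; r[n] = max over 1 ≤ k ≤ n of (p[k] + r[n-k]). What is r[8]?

   n    0    1    2    3    4    5    6    7    8    9   10   11
r[n]    0    3    6    9   12   15   18   21   24   27   30   33

24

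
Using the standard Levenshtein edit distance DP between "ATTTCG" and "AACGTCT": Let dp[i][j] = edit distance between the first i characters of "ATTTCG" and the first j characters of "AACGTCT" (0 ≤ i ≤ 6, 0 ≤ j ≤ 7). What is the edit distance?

   ''  A  A  C  G  T  C  T
''  0  1  2  3  4  5  6  7
 A  1  0  1  2  3  4  5  6
 T  2  1  1  2  3  3  4  5
 T  3  2  2  2  3  3  4  4
 T  4  3  3  3  3  3  4  4
 C  5  4  4  3  4  4  3  4
 G  6  5  5  4  3  4  4  4

4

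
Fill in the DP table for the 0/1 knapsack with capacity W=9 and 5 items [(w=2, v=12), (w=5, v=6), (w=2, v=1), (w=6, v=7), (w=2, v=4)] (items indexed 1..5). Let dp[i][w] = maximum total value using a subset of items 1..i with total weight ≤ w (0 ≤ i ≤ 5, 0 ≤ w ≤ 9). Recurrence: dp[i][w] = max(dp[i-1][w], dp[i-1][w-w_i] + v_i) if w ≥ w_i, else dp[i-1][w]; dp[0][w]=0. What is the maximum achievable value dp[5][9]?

22

i\w   0   1   2   3   4   5   6   7   8   9
  0   0   0   0   0   0   0   0   0   0   0
  1   0   0  12  12  12  12  12  12  12  12
  2   0   0  12  12  12  12  12  18  18  18
  3   0   0  12  12  13  13  13  18  18  19
  4   0   0  12  12  13  13  13  18  19  19
  5   0   0  12  12  16  16  17  18  19  22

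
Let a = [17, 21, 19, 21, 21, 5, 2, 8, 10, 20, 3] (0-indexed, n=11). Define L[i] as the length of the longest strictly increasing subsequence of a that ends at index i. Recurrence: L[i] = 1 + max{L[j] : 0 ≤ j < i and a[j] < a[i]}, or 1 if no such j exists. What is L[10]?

2

   i    0    1    2    3    4    5    6    7    8    9   10
a[i]   17   21   19   21   21    5    2    8   10   20    3
L[i]    1    2    2    3    3    1    1    2    3    4    2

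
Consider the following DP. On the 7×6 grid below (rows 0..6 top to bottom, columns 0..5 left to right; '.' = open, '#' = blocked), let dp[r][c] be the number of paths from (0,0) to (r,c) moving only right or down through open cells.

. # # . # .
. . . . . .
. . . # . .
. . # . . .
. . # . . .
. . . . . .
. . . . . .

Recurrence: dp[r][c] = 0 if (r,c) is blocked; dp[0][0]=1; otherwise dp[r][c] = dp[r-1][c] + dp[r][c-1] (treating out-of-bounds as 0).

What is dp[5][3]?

5

r\c   0   1   2   3   4   5
  0   1   0   0   0   0   0
  1   1   1   1   1   1   1
  2   1   2   3   0   1   2
  3   1   3   0   0   1   3
  4   1   4   0   0   1   4
  5   1   5   5   5   6  10
  6   1   6  11  16  22  32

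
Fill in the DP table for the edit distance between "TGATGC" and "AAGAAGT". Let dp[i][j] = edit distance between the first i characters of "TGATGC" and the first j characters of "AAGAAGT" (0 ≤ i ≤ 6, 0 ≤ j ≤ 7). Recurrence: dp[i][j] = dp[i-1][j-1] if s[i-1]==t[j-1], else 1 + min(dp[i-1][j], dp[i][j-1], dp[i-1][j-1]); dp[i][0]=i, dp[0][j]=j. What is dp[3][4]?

2

   ''  A  A  G  A  A  G  T
''  0  1  2  3  4  5  6  7
 T  1  1  2  3  4  5  6  6
 G  2  2  2  2  3  4  5  6
 A  3  2  2  3  2  3  4  5
 T  4  3  3  3  3  3  4  4
 G  5  4  4  3  4  4  3  4
 C  6  5  5  4  4  5  4  4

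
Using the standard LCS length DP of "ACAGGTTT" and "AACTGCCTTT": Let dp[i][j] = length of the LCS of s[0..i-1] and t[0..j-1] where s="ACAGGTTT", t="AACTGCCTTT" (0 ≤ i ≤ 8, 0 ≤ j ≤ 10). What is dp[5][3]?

2

   ''  A  A  C  T  G  C  C  T  T  T
''  0  0  0  0  0  0  0  0  0  0  0
 A  0  1  1  1  1  1  1  1  1  1  1
 C  0  1  1  2  2  2  2  2  2  2  2
 A  0  1  2  2  2  2  2  2  2  2  2
 G  0  1  2  2  2  3  3  3  3  3  3
 G  0  1  2  2  2  3  3  3  3  3  3
 T  0  1  2  2  3  3  3  3  4  4  4
 T  0  1  2  2  3  3  3  3  4  5  5
 T  0  1  2  2  3  3  3  3  4  5  6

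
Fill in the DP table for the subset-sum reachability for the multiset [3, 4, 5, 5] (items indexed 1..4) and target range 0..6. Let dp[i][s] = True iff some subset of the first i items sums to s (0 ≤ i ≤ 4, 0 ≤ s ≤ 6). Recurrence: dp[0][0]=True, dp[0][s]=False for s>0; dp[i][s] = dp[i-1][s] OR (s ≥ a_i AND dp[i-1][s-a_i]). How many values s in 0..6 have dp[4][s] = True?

i\s   0   1   2   3   4   5   6
  0   T   F   F   F   F   F   F
  1   T   F   F   T   F   F   F
  2   T   F   F   T   T   F   F
  3   T   F   F   T   T   T   F
  4   T   F   F   T   T   T   F

4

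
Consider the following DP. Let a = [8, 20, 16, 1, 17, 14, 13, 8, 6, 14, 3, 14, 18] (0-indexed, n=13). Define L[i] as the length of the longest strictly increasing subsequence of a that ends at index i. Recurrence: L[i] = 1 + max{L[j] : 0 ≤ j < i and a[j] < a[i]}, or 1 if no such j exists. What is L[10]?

2

   i    0    1    2    3    4    5    6    7    8    9   10   11   12
a[i]    8   20   16    1   17   14   13    8    6   14    3   14   18
L[i]    1    2    2    1    3    2    2    2    2    3    2    3    4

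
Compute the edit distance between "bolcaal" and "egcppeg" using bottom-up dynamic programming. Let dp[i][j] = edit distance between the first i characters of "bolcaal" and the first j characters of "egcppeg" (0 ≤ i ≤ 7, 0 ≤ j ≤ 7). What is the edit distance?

7

   ''  e  g  c  p  p  e  g
''  0  1  2  3  4  5  6  7
 b  1  1  2  3  4  5  6  7
 o  2  2  2  3  4  5  6  7
 l  3  3  3  3  4  5  6  7
 c  4  4  4  3  4  5  6  7
 a  5  5  5  4  4  5  6  7
 a  6  6  6  5  5  5  6  7
 l  7  7  7  6  6  6  6  7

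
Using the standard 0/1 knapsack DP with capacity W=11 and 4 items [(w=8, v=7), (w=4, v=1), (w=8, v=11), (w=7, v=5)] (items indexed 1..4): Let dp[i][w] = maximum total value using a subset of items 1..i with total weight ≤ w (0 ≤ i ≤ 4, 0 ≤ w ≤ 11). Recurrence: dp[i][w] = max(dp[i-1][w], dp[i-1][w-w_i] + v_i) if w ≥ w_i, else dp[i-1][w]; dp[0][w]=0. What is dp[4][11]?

11

i\w   0   1   2   3   4   5   6   7   8   9  10  11
  0   0   0   0   0   0   0   0   0   0   0   0   0
  1   0   0   0   0   0   0   0   0   7   7   7   7
  2   0   0   0   0   1   1   1   1   7   7   7   7
  3   0   0   0   0   1   1   1   1  11  11  11  11
  4   0   0   0   0   1   1   1   5  11  11  11  11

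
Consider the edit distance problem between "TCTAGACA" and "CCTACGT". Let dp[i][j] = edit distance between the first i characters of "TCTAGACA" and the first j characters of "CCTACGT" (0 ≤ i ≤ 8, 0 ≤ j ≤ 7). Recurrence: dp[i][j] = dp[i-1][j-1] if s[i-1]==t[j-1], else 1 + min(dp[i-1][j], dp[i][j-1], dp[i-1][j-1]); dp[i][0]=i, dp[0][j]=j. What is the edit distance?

5

   ''  C  C  T  A  C  G  T
''  0  1  2  3  4  5  6  7
 T  1  1  2  2  3  4  5  6
 C  2  1  1  2  3  3  4  5
 T  3  2  2  1  2  3  4  4
 A  4  3  3  2  1  2  3  4
 G  5  4  4  3  2  2  2  3
 A  6  5  5  4  3  3  3  3
 C  7  6  5  5  4  3  4  4
 A  8  7  6  6  5  4  4  5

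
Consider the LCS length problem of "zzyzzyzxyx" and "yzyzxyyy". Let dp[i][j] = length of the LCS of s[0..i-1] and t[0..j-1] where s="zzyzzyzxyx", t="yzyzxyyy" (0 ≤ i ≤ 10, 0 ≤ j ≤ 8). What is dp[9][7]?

6

   ''  y  z  y  z  x  y  y  y
''  0  0  0  0  0  0  0  0  0
 z  0  0  1  1  1  1  1  1  1
 z  0  0  1  1  2  2  2  2  2
 y  0  1  1  2  2  2  3  3  3
 z  0  1  2  2  3  3  3  3  3
 z  0  1  2  2  3  3  3  3  3
 y  0  1  2  3  3  3  4  4  4
 z  0  1  2  3  4  4  4  4  4
 x  0  1  2  3  4  5  5  5  5
 y  0  1  2  3  4  5  6  6  6
 x  0  1  2  3  4  5  6  6  6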